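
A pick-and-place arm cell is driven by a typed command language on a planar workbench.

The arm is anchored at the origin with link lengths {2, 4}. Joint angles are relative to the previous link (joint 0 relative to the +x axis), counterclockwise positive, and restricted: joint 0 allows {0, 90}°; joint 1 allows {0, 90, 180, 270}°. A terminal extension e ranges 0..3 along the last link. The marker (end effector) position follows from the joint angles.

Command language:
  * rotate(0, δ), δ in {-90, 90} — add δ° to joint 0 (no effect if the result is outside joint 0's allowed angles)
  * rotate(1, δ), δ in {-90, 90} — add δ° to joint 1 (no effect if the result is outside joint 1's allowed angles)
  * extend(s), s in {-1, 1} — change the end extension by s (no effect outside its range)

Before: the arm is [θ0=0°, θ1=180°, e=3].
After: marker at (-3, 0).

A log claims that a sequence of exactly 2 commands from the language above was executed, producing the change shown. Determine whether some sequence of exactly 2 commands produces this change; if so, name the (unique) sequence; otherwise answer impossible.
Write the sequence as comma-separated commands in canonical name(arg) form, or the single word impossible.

begin: [θ0=0°, θ1=180°, e=3]
step 1 (extend(-1)): [θ0=0°, θ1=180°, e=2]
step 2 (extend(-1)): [θ0=0°, θ1=180°, e=1]
no other 2-command option fits: unique.

extend(-1), extend(-1)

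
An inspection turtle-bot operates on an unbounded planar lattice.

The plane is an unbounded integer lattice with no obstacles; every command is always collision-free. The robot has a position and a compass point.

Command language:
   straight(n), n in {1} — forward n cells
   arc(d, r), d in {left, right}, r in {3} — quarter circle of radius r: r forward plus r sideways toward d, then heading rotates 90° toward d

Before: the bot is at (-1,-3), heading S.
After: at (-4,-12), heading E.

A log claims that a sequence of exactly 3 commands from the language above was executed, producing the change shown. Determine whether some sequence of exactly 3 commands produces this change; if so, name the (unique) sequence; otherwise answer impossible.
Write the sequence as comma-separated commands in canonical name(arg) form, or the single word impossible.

arc(right, 3), arc(left, 3), arc(left, 3)

key: running arc(left, 3) before arc(right, 3) would end elsewhere — order is forced
t0: at (-1,-3), heading S
t=1 arc(right, 3) ⇒ at (-4,-6), heading W
t=2 arc(left, 3) ⇒ at (-7,-9), heading S
t=3 arc(left, 3) ⇒ at (-4,-12), heading E
uniquely the one of 27 3-step routes that fits.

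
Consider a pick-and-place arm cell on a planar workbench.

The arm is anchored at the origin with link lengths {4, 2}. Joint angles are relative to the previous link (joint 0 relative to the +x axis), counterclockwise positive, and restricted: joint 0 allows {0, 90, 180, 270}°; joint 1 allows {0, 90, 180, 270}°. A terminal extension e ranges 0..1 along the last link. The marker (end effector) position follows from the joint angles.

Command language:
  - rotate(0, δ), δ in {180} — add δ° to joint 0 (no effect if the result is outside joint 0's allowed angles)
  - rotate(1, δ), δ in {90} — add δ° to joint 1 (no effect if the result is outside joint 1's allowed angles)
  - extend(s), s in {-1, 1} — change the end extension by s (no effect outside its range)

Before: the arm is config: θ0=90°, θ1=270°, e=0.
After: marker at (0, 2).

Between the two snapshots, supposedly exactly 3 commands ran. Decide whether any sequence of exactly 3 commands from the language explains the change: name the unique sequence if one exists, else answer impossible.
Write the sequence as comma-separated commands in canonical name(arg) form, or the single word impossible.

begin: config: θ0=90°, θ1=270°, e=0
1. rotate(1, 90) → config: θ0=90°, θ1=0°, e=0
2. rotate(1, 90) → config: θ0=90°, θ1=90°, e=0
3. rotate(1, 90) → config: θ0=90°, θ1=180°, e=0
no other 3-command option fits: unique.

rotate(1, 90), rotate(1, 90), rotate(1, 90)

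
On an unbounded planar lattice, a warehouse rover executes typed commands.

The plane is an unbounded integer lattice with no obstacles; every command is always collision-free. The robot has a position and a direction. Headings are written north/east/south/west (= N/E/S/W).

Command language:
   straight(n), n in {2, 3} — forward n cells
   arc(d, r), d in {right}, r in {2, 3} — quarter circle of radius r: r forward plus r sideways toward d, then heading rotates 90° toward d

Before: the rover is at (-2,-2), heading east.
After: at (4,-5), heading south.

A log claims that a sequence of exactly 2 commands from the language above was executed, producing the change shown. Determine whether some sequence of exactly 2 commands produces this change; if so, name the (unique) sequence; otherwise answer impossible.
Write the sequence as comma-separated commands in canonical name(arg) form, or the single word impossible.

straight(3), arc(right, 3)

key: cell and facing (now S) both changed — the 2 commands mix motion and turning
t0: at (-2,-2), heading east
t=1 straight(3) ⇒ at (1,-2), heading east
t=2 arc(right, 3) ⇒ at (4,-5), heading south
all 16 alternatives checked — unique.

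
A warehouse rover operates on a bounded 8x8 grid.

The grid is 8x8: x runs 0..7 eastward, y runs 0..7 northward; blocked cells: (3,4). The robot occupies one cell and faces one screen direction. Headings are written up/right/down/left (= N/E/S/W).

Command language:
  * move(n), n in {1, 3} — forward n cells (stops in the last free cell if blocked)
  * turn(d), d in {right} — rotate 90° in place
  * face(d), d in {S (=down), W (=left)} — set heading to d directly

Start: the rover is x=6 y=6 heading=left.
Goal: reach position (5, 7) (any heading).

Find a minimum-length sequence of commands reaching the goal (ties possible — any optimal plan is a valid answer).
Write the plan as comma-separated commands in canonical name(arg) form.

move(1), turn(right), move(1)

from: x=6 y=6 heading=left
t=1 move(1) ⇒ x=5 y=6 heading=left
t=2 turn(right) ⇒ x=5 y=6 heading=up
t=3 move(1) ⇒ x=5 y=7 heading=up
minimal: 3 command(s), checked below 3.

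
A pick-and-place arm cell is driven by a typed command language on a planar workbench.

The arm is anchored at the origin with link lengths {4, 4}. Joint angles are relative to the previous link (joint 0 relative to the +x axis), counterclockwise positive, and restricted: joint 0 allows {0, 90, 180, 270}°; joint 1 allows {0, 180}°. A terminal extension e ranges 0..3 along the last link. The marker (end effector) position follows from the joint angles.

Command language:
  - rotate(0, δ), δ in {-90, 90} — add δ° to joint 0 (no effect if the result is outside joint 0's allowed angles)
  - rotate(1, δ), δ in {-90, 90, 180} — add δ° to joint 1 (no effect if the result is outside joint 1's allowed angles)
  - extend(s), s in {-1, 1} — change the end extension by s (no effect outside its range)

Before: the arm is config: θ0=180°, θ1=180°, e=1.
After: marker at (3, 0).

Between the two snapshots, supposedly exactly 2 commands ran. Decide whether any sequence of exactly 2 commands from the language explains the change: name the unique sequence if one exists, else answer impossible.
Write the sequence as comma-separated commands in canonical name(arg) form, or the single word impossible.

initial: config: θ0=180°, θ1=180°, e=1
1. extend(1) → config: θ0=180°, θ1=180°, e=2
2. extend(1) → config: θ0=180°, θ1=180°, e=3
all 49 alternatives checked — unique.

extend(1), extend(1)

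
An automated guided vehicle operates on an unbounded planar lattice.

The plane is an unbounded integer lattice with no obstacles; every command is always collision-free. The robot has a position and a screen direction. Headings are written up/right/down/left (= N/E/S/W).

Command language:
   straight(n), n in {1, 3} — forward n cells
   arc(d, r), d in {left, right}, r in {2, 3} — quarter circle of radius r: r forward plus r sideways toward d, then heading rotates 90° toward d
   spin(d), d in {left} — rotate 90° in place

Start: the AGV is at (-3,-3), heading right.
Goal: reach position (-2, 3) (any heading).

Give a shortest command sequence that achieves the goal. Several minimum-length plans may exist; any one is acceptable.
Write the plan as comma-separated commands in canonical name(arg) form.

arc(left, 3), straight(1), arc(left, 2)

start: at (-3,-3), heading right
[1] after arc(left, 3): at (0,0), heading up
[2] after straight(1): at (0,1), heading up
[3] after arc(left, 2): at (-2,3), heading left
nothing shorter than 3 reaches the goal.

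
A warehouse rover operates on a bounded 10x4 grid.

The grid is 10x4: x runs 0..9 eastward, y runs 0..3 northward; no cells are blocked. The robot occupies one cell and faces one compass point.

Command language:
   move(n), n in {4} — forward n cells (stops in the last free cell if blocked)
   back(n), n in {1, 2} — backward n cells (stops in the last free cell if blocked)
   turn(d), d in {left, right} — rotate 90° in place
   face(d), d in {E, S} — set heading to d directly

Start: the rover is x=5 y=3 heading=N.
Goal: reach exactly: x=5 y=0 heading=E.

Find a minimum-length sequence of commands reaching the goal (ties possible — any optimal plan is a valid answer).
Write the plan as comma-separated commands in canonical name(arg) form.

back(1), back(2), face(E)

begin: x=5 y=3 heading=N
1. back(1) → x=5 y=2 heading=N
2. back(2) → x=5 y=0 heading=N
3. face(E) → x=5 y=0 heading=E
nothing shorter than 3 reaches the goal.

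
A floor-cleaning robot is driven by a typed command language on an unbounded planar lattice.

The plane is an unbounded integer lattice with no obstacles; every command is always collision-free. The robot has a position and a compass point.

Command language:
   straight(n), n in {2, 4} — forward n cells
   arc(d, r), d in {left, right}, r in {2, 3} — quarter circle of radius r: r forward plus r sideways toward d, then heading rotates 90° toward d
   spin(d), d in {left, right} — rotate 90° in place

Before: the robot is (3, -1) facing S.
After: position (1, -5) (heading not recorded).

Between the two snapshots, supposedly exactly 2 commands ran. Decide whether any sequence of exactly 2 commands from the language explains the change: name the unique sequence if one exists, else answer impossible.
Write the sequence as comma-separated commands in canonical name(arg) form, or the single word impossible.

key: order matters: swapping straight(2) and arc(right, 2) lands elsewhere
from: (3, -1) facing S
1. straight(2) → (3, -3) facing S
2. arc(right, 2) → (1, -5) facing W
all 64 alternatives checked — unique.

straight(2), arc(right, 2)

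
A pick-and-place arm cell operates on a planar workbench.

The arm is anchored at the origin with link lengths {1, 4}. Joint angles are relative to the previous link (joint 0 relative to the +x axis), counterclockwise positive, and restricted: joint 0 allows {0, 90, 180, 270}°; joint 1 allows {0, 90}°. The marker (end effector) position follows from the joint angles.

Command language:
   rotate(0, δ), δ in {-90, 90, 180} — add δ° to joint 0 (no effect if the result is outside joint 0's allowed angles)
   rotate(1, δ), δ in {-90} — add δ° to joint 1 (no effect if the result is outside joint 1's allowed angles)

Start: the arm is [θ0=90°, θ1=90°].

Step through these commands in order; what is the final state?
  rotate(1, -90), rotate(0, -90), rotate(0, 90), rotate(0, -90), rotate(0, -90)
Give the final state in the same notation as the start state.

[θ0=270°, θ1=0°]

begin: [θ0=90°, θ1=90°]
[1] after rotate(1, -90): [θ0=90°, θ1=0°]
[2] after rotate(0, -90): [θ0=0°, θ1=0°]
[3] after rotate(0, 90): [θ0=90°, θ1=0°]
[4] after rotate(0, -90): [θ0=0°, θ1=0°]
[5] after rotate(0, -90): [θ0=270°, θ1=0°]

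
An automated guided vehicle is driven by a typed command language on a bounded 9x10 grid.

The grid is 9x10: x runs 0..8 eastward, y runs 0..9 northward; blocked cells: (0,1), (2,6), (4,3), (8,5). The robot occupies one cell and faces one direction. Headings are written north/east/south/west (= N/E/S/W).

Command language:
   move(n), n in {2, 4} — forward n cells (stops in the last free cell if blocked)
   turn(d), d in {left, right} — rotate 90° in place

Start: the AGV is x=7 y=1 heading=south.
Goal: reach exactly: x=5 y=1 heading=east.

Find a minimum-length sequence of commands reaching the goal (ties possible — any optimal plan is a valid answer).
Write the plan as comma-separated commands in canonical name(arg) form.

t0: x=7 y=1 heading=south
step 1 (turn(right)): x=7 y=1 heading=west
step 2 (move(2)): x=5 y=1 heading=west
step 3 (turn(left)): x=5 y=1 heading=south
step 4 (turn(left)): x=5 y=1 heading=east
shorter routes all fall short; 4 is best.

turn(right), move(2), turn(left), turn(left)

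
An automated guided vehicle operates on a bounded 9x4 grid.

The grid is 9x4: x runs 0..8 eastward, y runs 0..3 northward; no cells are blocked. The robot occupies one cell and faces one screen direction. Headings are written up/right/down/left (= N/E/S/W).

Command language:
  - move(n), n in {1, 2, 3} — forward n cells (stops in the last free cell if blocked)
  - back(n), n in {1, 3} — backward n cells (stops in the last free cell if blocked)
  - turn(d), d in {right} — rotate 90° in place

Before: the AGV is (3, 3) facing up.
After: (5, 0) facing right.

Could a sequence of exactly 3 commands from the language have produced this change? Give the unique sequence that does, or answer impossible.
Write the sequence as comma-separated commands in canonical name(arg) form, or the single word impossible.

back(3), turn(right), move(2)

key: running move(2) before back(3) would end elsewhere — order is forced
begin: (3, 3) facing up
[1] after back(3): (3, 0) facing up
[2] after turn(right): (3, 0) facing right
[3] after move(2): (5, 0) facing right
no rival 3-sequence matches.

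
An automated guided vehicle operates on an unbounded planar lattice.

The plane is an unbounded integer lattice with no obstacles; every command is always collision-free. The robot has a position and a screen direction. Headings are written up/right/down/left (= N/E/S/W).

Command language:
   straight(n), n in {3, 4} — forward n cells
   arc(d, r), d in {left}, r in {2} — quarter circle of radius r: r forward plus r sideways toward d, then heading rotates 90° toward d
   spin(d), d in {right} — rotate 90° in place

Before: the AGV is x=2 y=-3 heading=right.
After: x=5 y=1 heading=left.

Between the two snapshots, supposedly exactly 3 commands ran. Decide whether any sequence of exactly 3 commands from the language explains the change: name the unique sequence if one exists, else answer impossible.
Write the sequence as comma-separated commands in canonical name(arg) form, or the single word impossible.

straight(3), arc(left, 2), arc(left, 2)

key: position moved to (5,1) AND the heading swung to W — translation plus rotation needed
start: x=2 y=-3 heading=right
[1] after straight(3): x=5 y=-3 heading=right
[2] after arc(left, 2): x=7 y=-1 heading=up
[3] after arc(left, 2): x=5 y=1 heading=left
uniquely the one of 64 3-step routes that fits.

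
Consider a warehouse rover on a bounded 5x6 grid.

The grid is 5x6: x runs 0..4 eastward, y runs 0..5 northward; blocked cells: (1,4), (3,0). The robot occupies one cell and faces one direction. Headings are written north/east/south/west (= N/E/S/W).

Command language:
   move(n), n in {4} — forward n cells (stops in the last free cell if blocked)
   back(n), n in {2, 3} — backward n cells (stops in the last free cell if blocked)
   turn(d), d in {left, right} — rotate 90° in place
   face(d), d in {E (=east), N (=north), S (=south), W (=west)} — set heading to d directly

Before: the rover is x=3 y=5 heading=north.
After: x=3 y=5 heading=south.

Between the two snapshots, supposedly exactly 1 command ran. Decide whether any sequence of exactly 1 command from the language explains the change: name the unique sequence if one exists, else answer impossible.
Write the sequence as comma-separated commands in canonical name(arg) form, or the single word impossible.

key: (3,5) unchanged — the single command moves nothing
initial: x=3 y=5 heading=north
step 1 (face(S)): x=3 y=5 heading=south
no other 1-command option fits: unique.

face(S)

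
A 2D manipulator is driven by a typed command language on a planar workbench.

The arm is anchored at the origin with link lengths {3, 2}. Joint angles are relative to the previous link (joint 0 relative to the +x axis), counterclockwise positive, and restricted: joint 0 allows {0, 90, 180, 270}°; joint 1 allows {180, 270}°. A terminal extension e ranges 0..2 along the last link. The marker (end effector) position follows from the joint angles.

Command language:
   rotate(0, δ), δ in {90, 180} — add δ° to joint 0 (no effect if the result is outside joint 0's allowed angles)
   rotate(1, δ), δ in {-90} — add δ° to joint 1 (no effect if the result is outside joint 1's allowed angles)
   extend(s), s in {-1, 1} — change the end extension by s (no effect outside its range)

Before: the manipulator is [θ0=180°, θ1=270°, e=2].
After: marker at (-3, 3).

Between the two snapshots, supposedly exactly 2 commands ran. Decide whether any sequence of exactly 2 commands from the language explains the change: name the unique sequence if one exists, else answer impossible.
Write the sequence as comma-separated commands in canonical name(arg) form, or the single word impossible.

extend(1), extend(-1)

key: order matters: swapping extend(1) and extend(-1) lands elsewhere
begin: [θ0=180°, θ1=270°, e=2]
t=1 extend(1) ⇒ [θ0=180°, θ1=270°, e=2]
t=2 extend(-1) ⇒ [θ0=180°, θ1=270°, e=1]
all 25 alternatives checked — unique.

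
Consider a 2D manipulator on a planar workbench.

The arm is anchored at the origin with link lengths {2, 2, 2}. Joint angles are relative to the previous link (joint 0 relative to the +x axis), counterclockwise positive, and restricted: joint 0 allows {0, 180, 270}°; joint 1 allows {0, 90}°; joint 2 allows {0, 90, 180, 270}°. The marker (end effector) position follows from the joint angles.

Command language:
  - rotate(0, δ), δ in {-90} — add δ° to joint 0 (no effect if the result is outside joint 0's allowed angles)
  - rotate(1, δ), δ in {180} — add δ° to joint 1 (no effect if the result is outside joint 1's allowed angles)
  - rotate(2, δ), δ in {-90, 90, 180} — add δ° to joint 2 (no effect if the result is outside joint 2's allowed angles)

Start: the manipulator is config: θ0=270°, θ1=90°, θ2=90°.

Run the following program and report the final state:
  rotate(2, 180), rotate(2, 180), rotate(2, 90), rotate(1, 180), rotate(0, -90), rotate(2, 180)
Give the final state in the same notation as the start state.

config: θ0=180°, θ1=90°, θ2=0°

begin: config: θ0=270°, θ1=90°, θ2=90°
t=1 rotate(2, 180) ⇒ config: θ0=270°, θ1=90°, θ2=270°
t=2 rotate(2, 180) ⇒ config: θ0=270°, θ1=90°, θ2=90°
t=3 rotate(2, 90) ⇒ config: θ0=270°, θ1=90°, θ2=180°
t=4 rotate(1, 180) ⇒ config: θ0=270°, θ1=90°, θ2=180°
t=5 rotate(0, -90) ⇒ config: θ0=180°, θ1=90°, θ2=180°
t=6 rotate(2, 180) ⇒ config: θ0=180°, θ1=90°, θ2=0°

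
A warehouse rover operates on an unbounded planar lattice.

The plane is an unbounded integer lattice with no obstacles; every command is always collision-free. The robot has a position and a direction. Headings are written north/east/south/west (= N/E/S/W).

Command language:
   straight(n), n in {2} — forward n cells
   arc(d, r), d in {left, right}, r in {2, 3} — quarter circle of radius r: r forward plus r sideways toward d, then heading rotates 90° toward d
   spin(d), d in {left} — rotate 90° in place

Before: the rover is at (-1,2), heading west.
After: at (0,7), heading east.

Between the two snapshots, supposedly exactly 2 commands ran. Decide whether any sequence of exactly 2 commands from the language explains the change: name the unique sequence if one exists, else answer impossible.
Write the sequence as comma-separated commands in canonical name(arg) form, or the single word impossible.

arc(right, 2), arc(right, 3)

key: cell and facing (now E) both changed — the 2 commands mix motion and turning
t0: at (-1,2), heading west
1. arc(right, 2) → at (-3,4), heading north
2. arc(right, 3) → at (0,7), heading east
no rival 2-sequence matches.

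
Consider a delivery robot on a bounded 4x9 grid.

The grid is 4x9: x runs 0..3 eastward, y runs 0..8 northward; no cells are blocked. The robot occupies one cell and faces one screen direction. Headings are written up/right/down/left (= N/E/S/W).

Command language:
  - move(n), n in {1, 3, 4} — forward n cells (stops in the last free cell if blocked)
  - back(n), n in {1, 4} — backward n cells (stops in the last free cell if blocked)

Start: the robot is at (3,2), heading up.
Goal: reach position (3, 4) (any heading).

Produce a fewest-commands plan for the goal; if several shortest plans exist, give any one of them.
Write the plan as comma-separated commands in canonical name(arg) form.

move(1), move(1)

begin: at (3,2), heading up
step 1 (move(1)): at (3,3), heading up
step 2 (move(1)): at (3,4), heading up
nothing shorter than 2 reaches the goal.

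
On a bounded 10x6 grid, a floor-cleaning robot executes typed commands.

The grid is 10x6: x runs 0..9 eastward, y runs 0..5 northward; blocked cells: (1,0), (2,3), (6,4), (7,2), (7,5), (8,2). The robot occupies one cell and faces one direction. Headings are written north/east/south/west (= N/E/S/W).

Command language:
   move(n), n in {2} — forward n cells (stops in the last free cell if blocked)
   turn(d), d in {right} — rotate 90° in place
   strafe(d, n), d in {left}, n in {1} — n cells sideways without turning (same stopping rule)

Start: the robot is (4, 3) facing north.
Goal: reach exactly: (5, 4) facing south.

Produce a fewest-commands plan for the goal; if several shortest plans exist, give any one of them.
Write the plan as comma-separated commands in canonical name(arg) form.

start: (4, 3) facing north
step 1 (turn(right)): (4, 3) facing east
step 2 (strafe(left, 1)): (4, 4) facing east
step 3 (move(2)): (5, 4) facing east
step 4 (turn(right)): (5, 4) facing south
minimal: 4 command(s), checked below 4.

turn(right), strafe(left, 1), move(2), turn(right)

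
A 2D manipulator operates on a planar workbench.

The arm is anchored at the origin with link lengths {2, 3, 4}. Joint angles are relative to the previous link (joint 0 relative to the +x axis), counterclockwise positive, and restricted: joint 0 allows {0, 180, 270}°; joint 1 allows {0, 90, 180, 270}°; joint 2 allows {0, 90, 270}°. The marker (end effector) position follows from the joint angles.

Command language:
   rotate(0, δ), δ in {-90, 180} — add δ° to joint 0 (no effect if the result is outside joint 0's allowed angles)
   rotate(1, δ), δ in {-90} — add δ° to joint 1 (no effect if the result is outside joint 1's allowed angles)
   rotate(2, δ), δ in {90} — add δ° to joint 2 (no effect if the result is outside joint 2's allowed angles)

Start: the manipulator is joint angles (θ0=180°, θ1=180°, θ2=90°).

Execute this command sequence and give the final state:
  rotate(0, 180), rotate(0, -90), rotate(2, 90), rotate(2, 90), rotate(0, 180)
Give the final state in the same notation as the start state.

initial: joint angles (θ0=180°, θ1=180°, θ2=90°)
step 1 (rotate(0, 180)): joint angles (θ0=0°, θ1=180°, θ2=90°)
step 2 (rotate(0, -90)): joint angles (θ0=270°, θ1=180°, θ2=90°)
step 3 (rotate(2, 90)): joint angles (θ0=270°, θ1=180°, θ2=90°)
step 4 (rotate(2, 90)): joint angles (θ0=270°, θ1=180°, θ2=90°)
step 5 (rotate(0, 180)): joint angles (θ0=270°, θ1=180°, θ2=90°)

joint angles (θ0=270°, θ1=180°, θ2=90°)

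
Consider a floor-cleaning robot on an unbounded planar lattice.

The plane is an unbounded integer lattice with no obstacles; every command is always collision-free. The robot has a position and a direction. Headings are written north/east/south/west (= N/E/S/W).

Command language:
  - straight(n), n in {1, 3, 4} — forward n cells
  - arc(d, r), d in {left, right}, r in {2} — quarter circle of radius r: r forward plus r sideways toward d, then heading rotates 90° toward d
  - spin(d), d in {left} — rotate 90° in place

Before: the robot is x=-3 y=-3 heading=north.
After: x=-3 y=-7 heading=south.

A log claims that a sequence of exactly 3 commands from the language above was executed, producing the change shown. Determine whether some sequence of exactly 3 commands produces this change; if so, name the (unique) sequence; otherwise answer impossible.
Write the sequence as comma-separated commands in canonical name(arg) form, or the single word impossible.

key: order matters: swapping spin(left) and straight(4) lands elsewhere
start: x=-3 y=-3 heading=north
step 1 (spin(left)): x=-3 y=-3 heading=west
step 2 (spin(left)): x=-3 y=-3 heading=south
step 3 (straight(4)): x=-3 y=-7 heading=south
all 216 alternatives checked — unique.

spin(left), spin(left), straight(4)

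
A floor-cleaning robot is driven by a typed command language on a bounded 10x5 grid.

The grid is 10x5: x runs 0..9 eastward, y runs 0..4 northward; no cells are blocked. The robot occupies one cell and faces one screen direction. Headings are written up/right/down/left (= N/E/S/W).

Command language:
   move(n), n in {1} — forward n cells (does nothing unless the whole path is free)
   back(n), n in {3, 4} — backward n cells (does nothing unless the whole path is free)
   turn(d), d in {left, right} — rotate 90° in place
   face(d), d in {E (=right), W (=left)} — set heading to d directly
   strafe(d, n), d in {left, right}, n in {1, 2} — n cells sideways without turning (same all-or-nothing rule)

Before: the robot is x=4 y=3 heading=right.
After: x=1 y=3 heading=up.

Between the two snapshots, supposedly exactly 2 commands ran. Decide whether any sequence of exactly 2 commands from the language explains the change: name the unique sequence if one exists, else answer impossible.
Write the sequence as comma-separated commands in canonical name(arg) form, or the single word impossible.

back(3), turn(left)

key: cell and facing (now N) both changed — the 2 commands mix motion and turning
begin: x=4 y=3 heading=right
step 1 (back(3)): x=1 y=3 heading=right
step 2 (turn(left)): x=1 y=3 heading=up
all 121 alternatives checked — unique.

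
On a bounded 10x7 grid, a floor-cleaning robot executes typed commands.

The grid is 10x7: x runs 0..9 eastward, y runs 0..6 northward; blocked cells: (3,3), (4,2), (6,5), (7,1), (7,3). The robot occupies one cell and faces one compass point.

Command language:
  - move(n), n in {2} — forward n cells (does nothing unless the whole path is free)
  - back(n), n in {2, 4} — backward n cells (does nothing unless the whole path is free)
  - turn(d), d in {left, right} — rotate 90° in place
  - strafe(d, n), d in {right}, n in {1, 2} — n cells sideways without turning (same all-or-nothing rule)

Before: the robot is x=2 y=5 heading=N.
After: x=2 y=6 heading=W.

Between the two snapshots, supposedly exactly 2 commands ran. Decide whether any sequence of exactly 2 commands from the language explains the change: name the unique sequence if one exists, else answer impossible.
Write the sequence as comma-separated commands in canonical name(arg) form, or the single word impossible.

turn(left), strafe(right, 1)

key: cell and facing (now W) both changed — the 2 commands mix motion and turning
t0: x=2 y=5 heading=N
step 1 (turn(left)): x=2 y=5 heading=W
step 2 (strafe(right, 1)): x=2 y=6 heading=W
all 49 alternatives checked — unique.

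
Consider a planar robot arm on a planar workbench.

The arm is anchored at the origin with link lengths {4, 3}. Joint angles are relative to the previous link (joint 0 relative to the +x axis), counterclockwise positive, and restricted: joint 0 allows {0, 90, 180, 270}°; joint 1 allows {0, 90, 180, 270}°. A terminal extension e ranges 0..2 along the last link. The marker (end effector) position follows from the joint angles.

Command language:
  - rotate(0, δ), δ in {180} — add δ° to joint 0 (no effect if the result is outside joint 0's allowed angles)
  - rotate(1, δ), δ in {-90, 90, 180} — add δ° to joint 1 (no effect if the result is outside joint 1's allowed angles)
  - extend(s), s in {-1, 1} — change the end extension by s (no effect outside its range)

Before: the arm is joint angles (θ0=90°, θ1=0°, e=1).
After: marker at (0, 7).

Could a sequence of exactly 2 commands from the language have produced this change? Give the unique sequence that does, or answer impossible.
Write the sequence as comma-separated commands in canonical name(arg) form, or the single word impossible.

t0: joint angles (θ0=90°, θ1=0°, e=1)
t=1 extend(-1) ⇒ joint angles (θ0=90°, θ1=0°, e=0)
t=2 extend(-1) ⇒ joint angles (θ0=90°, θ1=0°, e=0)
no rival 2-sequence matches.

extend(-1), extend(-1)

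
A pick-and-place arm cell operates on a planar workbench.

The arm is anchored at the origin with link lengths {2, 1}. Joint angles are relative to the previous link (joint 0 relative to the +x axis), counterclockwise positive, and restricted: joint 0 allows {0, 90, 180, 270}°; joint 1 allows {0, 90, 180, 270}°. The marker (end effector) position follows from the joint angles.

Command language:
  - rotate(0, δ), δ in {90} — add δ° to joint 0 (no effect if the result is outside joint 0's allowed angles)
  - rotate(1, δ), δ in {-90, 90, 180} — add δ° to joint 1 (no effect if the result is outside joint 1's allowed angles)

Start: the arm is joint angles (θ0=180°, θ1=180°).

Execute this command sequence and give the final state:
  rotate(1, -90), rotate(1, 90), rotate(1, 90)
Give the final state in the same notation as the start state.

joint angles (θ0=180°, θ1=270°)

from: joint angles (θ0=180°, θ1=180°)
1. rotate(1, -90) → joint angles (θ0=180°, θ1=90°)
2. rotate(1, 90) → joint angles (θ0=180°, θ1=180°)
3. rotate(1, 90) → joint angles (θ0=180°, θ1=270°)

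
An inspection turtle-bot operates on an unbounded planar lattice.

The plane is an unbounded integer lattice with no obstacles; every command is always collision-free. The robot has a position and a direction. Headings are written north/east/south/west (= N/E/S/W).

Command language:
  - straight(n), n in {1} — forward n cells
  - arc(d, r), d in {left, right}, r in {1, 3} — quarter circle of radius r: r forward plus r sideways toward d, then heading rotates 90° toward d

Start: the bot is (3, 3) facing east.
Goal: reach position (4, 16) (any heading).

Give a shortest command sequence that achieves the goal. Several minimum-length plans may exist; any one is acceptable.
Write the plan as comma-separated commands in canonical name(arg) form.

arc(left, 3), arc(left, 3), arc(right, 3), arc(right, 3), arc(left, 1)

start: (3, 3) facing east
1. arc(left, 3) → (6, 6) facing north
2. arc(left, 3) → (3, 9) facing west
3. arc(right, 3) → (0, 12) facing north
4. arc(right, 3) → (3, 15) facing east
5. arc(left, 1) → (4, 16) facing north
minimal: 5 command(s), checked below 5.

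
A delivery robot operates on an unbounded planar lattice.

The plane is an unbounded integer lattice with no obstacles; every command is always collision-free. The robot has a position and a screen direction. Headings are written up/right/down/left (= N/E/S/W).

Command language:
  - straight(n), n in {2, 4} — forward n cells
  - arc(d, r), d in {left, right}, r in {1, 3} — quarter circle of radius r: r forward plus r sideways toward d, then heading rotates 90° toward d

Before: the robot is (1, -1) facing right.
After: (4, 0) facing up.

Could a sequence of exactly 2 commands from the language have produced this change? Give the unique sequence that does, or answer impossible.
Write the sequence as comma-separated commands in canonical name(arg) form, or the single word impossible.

straight(2), arc(left, 1)

key: running arc(left, 1) before straight(2) would end elsewhere — order is forced
t0: (1, -1) facing right
t=1 straight(2) ⇒ (3, -1) facing right
t=2 arc(left, 1) ⇒ (4, 0) facing up
all 36 alternatives checked — unique.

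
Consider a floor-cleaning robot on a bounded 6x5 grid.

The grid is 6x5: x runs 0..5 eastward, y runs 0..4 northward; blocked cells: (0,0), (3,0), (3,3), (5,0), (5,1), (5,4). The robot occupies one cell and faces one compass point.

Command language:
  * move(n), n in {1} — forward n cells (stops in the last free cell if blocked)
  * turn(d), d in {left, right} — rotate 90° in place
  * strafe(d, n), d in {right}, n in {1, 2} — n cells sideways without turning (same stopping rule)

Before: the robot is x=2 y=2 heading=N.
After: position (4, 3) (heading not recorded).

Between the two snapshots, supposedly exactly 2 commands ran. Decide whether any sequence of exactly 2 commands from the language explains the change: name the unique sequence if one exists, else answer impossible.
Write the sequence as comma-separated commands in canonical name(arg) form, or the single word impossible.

strafe(right, 2), move(1)

key: running move(1) before strafe(right, 2) would end elsewhere — order is forced
from: x=2 y=2 heading=N
1. strafe(right, 2) → x=4 y=2 heading=N
2. move(1) → x=4 y=3 heading=N
all 25 alternatives checked — unique.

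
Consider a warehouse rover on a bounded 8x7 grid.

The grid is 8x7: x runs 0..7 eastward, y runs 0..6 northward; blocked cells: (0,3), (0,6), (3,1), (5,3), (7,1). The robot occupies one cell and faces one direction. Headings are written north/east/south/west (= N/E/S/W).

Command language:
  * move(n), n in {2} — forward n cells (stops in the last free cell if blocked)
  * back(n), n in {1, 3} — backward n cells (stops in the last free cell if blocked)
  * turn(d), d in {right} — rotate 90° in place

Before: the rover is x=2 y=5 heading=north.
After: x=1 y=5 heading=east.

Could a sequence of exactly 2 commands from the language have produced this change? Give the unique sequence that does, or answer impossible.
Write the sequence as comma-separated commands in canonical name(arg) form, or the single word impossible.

turn(right), back(1)

key: cell and facing (now E) both changed — the 2 commands mix motion and turning
begin: x=2 y=5 heading=north
[1] after turn(right): x=2 y=5 heading=east
[2] after back(1): x=1 y=5 heading=east
uniquely the one of 16 2-step routes that fits.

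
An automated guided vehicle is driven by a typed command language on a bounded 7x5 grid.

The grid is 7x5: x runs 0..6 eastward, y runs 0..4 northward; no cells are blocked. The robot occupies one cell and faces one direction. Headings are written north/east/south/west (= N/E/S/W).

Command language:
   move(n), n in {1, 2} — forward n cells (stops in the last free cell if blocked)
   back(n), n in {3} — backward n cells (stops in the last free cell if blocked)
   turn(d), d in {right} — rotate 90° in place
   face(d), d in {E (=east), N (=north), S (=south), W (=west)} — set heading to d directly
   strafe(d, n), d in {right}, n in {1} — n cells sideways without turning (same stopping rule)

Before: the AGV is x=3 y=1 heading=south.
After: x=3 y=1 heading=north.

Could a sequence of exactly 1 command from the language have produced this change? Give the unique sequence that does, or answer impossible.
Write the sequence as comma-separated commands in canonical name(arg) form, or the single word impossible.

face(N)

key: (3,1) unchanged — the single command moves nothing
t0: x=3 y=1 heading=south
[1] after face(N): x=3 y=1 heading=north
all 9 alternatives checked — unique.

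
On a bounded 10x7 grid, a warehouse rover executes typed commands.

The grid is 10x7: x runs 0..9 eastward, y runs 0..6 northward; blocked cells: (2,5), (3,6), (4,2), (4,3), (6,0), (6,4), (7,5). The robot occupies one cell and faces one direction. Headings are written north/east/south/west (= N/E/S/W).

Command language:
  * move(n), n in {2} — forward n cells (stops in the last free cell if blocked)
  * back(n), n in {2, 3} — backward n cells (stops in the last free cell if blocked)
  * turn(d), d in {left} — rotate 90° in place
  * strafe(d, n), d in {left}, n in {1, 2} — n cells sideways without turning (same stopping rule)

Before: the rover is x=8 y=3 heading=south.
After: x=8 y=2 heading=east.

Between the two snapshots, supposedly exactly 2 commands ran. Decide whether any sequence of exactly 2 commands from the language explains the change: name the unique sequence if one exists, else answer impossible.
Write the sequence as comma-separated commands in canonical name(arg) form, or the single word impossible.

no 2-step route produces this change.

impossible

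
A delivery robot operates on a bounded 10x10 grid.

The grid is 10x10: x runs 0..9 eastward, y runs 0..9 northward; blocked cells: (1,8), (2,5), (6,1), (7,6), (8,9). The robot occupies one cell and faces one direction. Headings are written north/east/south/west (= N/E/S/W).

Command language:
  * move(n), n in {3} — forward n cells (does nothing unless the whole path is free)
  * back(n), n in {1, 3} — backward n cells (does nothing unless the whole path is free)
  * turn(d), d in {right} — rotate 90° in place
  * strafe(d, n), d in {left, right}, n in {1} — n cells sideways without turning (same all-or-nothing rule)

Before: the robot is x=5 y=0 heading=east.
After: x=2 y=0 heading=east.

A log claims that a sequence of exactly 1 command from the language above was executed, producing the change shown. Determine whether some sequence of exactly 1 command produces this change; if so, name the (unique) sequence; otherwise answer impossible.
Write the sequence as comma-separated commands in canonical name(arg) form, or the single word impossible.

back(3)

key: heading stays E — the single command does not turn
from: x=5 y=0 heading=east
1. back(3) → x=2 y=0 heading=east
no rival 1-sequence matches.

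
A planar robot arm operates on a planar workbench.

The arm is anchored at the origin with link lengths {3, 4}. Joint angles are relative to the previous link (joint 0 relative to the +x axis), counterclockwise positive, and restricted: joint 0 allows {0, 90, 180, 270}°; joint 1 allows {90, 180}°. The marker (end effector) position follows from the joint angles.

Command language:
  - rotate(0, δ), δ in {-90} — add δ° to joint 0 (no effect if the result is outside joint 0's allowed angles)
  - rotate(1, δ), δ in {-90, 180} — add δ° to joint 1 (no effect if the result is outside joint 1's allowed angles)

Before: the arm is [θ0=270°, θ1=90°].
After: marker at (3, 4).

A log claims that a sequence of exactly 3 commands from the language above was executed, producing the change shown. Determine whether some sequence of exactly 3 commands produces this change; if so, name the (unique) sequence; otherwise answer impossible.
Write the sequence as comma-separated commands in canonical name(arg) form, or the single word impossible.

begin: [θ0=270°, θ1=90°]
1. rotate(0, -90) → [θ0=180°, θ1=90°]
2. rotate(0, -90) → [θ0=90°, θ1=90°]
3. rotate(0, -90) → [θ0=0°, θ1=90°]
no other 3-command option fits: unique.

rotate(0, -90), rotate(0, -90), rotate(0, -90)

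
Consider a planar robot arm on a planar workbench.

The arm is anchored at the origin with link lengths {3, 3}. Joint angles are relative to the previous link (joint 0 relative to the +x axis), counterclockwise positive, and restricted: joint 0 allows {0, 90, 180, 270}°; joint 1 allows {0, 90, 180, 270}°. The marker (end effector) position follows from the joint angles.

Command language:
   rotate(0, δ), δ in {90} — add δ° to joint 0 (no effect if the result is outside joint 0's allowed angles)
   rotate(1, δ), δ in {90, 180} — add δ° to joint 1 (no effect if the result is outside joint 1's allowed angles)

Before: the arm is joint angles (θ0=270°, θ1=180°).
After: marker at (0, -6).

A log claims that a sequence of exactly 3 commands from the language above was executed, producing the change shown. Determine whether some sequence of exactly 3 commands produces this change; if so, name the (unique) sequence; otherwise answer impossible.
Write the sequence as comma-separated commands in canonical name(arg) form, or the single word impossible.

initial: joint angles (θ0=270°, θ1=180°)
[1] after rotate(1, 180): joint angles (θ0=270°, θ1=0°)
[2] after rotate(1, 180): joint angles (θ0=270°, θ1=180°)
[3] after rotate(1, 180): joint angles (θ0=270°, θ1=0°)
uniquely the one of 27 3-step routes that fits.

rotate(1, 180), rotate(1, 180), rotate(1, 180)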